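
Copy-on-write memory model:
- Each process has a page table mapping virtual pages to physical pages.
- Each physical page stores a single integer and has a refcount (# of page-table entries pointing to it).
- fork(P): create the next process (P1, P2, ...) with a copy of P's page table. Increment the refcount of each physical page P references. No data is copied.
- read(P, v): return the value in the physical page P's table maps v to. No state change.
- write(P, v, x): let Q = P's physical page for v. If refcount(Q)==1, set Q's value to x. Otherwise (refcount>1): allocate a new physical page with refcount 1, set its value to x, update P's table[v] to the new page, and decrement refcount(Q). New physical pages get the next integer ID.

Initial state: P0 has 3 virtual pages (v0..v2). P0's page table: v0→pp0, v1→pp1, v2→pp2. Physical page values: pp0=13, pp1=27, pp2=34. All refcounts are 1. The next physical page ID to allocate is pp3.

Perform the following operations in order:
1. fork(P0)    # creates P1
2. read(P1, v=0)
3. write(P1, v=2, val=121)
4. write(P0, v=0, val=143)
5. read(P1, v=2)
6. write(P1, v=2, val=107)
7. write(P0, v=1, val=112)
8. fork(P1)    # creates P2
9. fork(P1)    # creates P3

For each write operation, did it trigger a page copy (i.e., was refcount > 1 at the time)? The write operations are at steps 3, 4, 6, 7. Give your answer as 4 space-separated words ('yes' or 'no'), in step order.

Op 1: fork(P0) -> P1. 3 ppages; refcounts: pp0:2 pp1:2 pp2:2
Op 2: read(P1, v0) -> 13. No state change.
Op 3: write(P1, v2, 121). refcount(pp2)=2>1 -> COPY to pp3. 4 ppages; refcounts: pp0:2 pp1:2 pp2:1 pp3:1
Op 4: write(P0, v0, 143). refcount(pp0)=2>1 -> COPY to pp4. 5 ppages; refcounts: pp0:1 pp1:2 pp2:1 pp3:1 pp4:1
Op 5: read(P1, v2) -> 121. No state change.
Op 6: write(P1, v2, 107). refcount(pp3)=1 -> write in place. 5 ppages; refcounts: pp0:1 pp1:2 pp2:1 pp3:1 pp4:1
Op 7: write(P0, v1, 112). refcount(pp1)=2>1 -> COPY to pp5. 6 ppages; refcounts: pp0:1 pp1:1 pp2:1 pp3:1 pp4:1 pp5:1
Op 8: fork(P1) -> P2. 6 ppages; refcounts: pp0:2 pp1:2 pp2:1 pp3:2 pp4:1 pp5:1
Op 9: fork(P1) -> P3. 6 ppages; refcounts: pp0:3 pp1:3 pp2:1 pp3:3 pp4:1 pp5:1

yes yes no yes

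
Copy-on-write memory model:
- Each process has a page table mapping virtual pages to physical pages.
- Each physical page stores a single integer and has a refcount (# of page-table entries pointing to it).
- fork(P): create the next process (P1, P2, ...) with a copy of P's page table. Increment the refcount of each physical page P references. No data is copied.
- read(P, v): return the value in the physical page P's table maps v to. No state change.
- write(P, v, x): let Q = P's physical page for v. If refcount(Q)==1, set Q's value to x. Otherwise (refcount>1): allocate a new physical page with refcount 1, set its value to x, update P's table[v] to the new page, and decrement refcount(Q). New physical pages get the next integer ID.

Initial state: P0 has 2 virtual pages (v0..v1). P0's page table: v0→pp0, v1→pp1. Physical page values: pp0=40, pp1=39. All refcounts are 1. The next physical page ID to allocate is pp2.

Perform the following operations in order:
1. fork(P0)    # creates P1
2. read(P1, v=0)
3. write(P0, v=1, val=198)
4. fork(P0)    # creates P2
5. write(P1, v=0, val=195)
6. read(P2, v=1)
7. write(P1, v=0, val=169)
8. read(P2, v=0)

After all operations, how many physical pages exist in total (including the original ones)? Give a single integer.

Op 1: fork(P0) -> P1. 2 ppages; refcounts: pp0:2 pp1:2
Op 2: read(P1, v0) -> 40. No state change.
Op 3: write(P0, v1, 198). refcount(pp1)=2>1 -> COPY to pp2. 3 ppages; refcounts: pp0:2 pp1:1 pp2:1
Op 4: fork(P0) -> P2. 3 ppages; refcounts: pp0:3 pp1:1 pp2:2
Op 5: write(P1, v0, 195). refcount(pp0)=3>1 -> COPY to pp3. 4 ppages; refcounts: pp0:2 pp1:1 pp2:2 pp3:1
Op 6: read(P2, v1) -> 198. No state change.
Op 7: write(P1, v0, 169). refcount(pp3)=1 -> write in place. 4 ppages; refcounts: pp0:2 pp1:1 pp2:2 pp3:1
Op 8: read(P2, v0) -> 40. No state change.

Answer: 4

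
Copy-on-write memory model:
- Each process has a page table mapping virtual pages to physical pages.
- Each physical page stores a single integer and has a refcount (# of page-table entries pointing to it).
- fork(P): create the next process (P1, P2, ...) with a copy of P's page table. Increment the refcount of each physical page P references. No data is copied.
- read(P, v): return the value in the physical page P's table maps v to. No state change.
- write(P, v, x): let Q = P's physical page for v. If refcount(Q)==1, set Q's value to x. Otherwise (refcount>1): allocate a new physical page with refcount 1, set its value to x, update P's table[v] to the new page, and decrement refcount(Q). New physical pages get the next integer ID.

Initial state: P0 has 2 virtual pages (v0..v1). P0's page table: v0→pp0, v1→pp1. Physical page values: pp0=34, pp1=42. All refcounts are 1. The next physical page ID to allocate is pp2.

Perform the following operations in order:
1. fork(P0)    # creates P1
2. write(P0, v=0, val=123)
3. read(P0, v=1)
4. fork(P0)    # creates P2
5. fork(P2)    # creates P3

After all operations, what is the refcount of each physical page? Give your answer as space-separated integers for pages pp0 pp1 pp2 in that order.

Op 1: fork(P0) -> P1. 2 ppages; refcounts: pp0:2 pp1:2
Op 2: write(P0, v0, 123). refcount(pp0)=2>1 -> COPY to pp2. 3 ppages; refcounts: pp0:1 pp1:2 pp2:1
Op 3: read(P0, v1) -> 42. No state change.
Op 4: fork(P0) -> P2. 3 ppages; refcounts: pp0:1 pp1:3 pp2:2
Op 5: fork(P2) -> P3. 3 ppages; refcounts: pp0:1 pp1:4 pp2:3

Answer: 1 4 3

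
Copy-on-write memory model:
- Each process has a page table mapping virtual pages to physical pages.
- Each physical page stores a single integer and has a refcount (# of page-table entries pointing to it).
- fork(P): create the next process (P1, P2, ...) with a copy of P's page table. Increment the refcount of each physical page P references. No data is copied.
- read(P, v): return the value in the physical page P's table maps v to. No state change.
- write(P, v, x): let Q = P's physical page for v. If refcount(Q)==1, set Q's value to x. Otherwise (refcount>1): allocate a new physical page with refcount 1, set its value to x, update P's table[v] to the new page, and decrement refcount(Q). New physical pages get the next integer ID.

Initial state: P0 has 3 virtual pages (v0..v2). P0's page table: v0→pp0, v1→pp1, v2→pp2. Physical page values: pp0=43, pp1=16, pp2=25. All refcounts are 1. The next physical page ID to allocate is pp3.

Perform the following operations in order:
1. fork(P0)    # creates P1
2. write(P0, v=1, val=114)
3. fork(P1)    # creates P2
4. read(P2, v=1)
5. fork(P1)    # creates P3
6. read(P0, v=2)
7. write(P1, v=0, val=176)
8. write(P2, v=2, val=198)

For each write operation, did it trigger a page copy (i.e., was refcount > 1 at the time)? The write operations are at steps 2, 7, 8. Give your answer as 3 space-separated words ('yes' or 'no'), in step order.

Op 1: fork(P0) -> P1. 3 ppages; refcounts: pp0:2 pp1:2 pp2:2
Op 2: write(P0, v1, 114). refcount(pp1)=2>1 -> COPY to pp3. 4 ppages; refcounts: pp0:2 pp1:1 pp2:2 pp3:1
Op 3: fork(P1) -> P2. 4 ppages; refcounts: pp0:3 pp1:2 pp2:3 pp3:1
Op 4: read(P2, v1) -> 16. No state change.
Op 5: fork(P1) -> P3. 4 ppages; refcounts: pp0:4 pp1:3 pp2:4 pp3:1
Op 6: read(P0, v2) -> 25. No state change.
Op 7: write(P1, v0, 176). refcount(pp0)=4>1 -> COPY to pp4. 5 ppages; refcounts: pp0:3 pp1:3 pp2:4 pp3:1 pp4:1
Op 8: write(P2, v2, 198). refcount(pp2)=4>1 -> COPY to pp5. 6 ppages; refcounts: pp0:3 pp1:3 pp2:3 pp3:1 pp4:1 pp5:1

yes yes yes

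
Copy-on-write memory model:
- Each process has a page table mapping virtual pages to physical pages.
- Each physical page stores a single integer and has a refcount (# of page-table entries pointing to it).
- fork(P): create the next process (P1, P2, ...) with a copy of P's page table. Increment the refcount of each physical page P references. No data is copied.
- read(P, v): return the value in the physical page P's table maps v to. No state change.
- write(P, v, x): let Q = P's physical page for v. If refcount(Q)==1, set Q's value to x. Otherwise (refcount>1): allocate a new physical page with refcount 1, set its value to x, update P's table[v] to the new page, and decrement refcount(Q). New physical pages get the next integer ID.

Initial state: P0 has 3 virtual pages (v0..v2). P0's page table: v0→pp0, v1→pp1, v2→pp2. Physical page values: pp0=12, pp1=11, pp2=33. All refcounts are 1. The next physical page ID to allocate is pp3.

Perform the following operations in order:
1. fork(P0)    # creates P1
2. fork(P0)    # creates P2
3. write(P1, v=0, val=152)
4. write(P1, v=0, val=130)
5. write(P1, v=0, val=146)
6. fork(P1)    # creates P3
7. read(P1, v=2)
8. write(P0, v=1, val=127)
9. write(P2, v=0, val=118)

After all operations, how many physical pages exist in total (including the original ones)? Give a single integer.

Op 1: fork(P0) -> P1. 3 ppages; refcounts: pp0:2 pp1:2 pp2:2
Op 2: fork(P0) -> P2. 3 ppages; refcounts: pp0:3 pp1:3 pp2:3
Op 3: write(P1, v0, 152). refcount(pp0)=3>1 -> COPY to pp3. 4 ppages; refcounts: pp0:2 pp1:3 pp2:3 pp3:1
Op 4: write(P1, v0, 130). refcount(pp3)=1 -> write in place. 4 ppages; refcounts: pp0:2 pp1:3 pp2:3 pp3:1
Op 5: write(P1, v0, 146). refcount(pp3)=1 -> write in place. 4 ppages; refcounts: pp0:2 pp1:3 pp2:3 pp3:1
Op 6: fork(P1) -> P3. 4 ppages; refcounts: pp0:2 pp1:4 pp2:4 pp3:2
Op 7: read(P1, v2) -> 33. No state change.
Op 8: write(P0, v1, 127). refcount(pp1)=4>1 -> COPY to pp4. 5 ppages; refcounts: pp0:2 pp1:3 pp2:4 pp3:2 pp4:1
Op 9: write(P2, v0, 118). refcount(pp0)=2>1 -> COPY to pp5. 6 ppages; refcounts: pp0:1 pp1:3 pp2:4 pp3:2 pp4:1 pp5:1

Answer: 6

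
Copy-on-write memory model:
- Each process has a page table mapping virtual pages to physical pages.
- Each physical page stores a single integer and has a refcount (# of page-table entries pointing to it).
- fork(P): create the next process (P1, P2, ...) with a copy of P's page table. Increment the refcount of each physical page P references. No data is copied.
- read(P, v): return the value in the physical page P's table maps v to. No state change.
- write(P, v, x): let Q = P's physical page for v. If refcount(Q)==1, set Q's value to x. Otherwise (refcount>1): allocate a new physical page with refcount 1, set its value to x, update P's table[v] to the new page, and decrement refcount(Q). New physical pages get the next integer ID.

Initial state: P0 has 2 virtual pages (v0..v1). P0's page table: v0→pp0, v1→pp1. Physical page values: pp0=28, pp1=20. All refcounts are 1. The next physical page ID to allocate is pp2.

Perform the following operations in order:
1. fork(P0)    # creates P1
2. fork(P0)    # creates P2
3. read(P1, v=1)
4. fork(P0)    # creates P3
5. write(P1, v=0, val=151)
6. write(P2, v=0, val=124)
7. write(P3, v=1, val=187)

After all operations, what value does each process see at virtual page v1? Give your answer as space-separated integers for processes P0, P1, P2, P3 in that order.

Op 1: fork(P0) -> P1. 2 ppages; refcounts: pp0:2 pp1:2
Op 2: fork(P0) -> P2. 2 ppages; refcounts: pp0:3 pp1:3
Op 3: read(P1, v1) -> 20. No state change.
Op 4: fork(P0) -> P3. 2 ppages; refcounts: pp0:4 pp1:4
Op 5: write(P1, v0, 151). refcount(pp0)=4>1 -> COPY to pp2. 3 ppages; refcounts: pp0:3 pp1:4 pp2:1
Op 6: write(P2, v0, 124). refcount(pp0)=3>1 -> COPY to pp3. 4 ppages; refcounts: pp0:2 pp1:4 pp2:1 pp3:1
Op 7: write(P3, v1, 187). refcount(pp1)=4>1 -> COPY to pp4. 5 ppages; refcounts: pp0:2 pp1:3 pp2:1 pp3:1 pp4:1
P0: v1 -> pp1 = 20
P1: v1 -> pp1 = 20
P2: v1 -> pp1 = 20
P3: v1 -> pp4 = 187

Answer: 20 20 20 187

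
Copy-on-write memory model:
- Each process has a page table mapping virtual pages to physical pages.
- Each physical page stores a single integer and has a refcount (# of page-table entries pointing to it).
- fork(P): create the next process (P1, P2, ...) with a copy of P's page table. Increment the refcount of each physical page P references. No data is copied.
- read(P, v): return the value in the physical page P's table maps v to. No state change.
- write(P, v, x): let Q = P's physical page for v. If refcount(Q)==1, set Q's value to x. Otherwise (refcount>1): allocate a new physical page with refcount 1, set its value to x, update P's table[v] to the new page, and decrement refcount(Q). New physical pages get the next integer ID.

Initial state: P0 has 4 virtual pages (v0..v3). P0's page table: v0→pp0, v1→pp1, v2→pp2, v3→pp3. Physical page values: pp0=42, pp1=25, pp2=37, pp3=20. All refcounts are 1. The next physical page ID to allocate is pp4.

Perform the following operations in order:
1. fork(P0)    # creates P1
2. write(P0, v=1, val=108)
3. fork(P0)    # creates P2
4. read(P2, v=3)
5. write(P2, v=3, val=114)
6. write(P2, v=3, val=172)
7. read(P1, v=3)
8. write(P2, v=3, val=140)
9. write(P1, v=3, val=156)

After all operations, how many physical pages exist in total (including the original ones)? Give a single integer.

Answer: 7

Derivation:
Op 1: fork(P0) -> P1. 4 ppages; refcounts: pp0:2 pp1:2 pp2:2 pp3:2
Op 2: write(P0, v1, 108). refcount(pp1)=2>1 -> COPY to pp4. 5 ppages; refcounts: pp0:2 pp1:1 pp2:2 pp3:2 pp4:1
Op 3: fork(P0) -> P2. 5 ppages; refcounts: pp0:3 pp1:1 pp2:3 pp3:3 pp4:2
Op 4: read(P2, v3) -> 20. No state change.
Op 5: write(P2, v3, 114). refcount(pp3)=3>1 -> COPY to pp5. 6 ppages; refcounts: pp0:3 pp1:1 pp2:3 pp3:2 pp4:2 pp5:1
Op 6: write(P2, v3, 172). refcount(pp5)=1 -> write in place. 6 ppages; refcounts: pp0:3 pp1:1 pp2:3 pp3:2 pp4:2 pp5:1
Op 7: read(P1, v3) -> 20. No state change.
Op 8: write(P2, v3, 140). refcount(pp5)=1 -> write in place. 6 ppages; refcounts: pp0:3 pp1:1 pp2:3 pp3:2 pp4:2 pp5:1
Op 9: write(P1, v3, 156). refcount(pp3)=2>1 -> COPY to pp6. 7 ppages; refcounts: pp0:3 pp1:1 pp2:3 pp3:1 pp4:2 pp5:1 pp6:1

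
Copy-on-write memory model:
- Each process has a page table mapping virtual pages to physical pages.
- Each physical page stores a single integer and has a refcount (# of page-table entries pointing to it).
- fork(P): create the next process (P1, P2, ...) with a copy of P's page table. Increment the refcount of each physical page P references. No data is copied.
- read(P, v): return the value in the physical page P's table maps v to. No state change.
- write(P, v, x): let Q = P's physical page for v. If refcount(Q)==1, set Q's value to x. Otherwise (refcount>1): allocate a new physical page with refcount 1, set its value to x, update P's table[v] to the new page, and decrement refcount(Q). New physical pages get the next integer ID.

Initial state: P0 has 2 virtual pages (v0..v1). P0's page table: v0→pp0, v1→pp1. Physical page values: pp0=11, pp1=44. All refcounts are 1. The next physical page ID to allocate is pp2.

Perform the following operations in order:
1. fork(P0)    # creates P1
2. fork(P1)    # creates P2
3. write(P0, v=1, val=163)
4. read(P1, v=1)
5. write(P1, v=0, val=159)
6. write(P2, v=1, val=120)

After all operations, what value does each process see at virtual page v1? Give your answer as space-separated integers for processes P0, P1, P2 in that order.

Answer: 163 44 120

Derivation:
Op 1: fork(P0) -> P1. 2 ppages; refcounts: pp0:2 pp1:2
Op 2: fork(P1) -> P2. 2 ppages; refcounts: pp0:3 pp1:3
Op 3: write(P0, v1, 163). refcount(pp1)=3>1 -> COPY to pp2. 3 ppages; refcounts: pp0:3 pp1:2 pp2:1
Op 4: read(P1, v1) -> 44. No state change.
Op 5: write(P1, v0, 159). refcount(pp0)=3>1 -> COPY to pp3. 4 ppages; refcounts: pp0:2 pp1:2 pp2:1 pp3:1
Op 6: write(P2, v1, 120). refcount(pp1)=2>1 -> COPY to pp4. 5 ppages; refcounts: pp0:2 pp1:1 pp2:1 pp3:1 pp4:1
P0: v1 -> pp2 = 163
P1: v1 -> pp1 = 44
P2: v1 -> pp4 = 120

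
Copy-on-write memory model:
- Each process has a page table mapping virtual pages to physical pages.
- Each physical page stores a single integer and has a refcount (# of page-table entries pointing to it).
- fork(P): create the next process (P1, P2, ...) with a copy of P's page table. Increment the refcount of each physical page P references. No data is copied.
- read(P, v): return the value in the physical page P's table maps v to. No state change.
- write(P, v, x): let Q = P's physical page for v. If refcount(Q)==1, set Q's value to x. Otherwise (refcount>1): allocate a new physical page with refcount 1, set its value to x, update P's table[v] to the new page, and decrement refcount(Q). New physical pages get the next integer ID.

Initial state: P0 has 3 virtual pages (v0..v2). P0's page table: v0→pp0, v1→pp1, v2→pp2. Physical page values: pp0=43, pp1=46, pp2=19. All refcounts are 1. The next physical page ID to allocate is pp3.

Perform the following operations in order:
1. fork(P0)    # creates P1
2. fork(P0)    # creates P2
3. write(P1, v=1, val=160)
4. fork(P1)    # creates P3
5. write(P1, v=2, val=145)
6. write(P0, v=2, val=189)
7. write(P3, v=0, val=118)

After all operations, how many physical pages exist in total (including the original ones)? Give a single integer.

Answer: 7

Derivation:
Op 1: fork(P0) -> P1. 3 ppages; refcounts: pp0:2 pp1:2 pp2:2
Op 2: fork(P0) -> P2. 3 ppages; refcounts: pp0:3 pp1:3 pp2:3
Op 3: write(P1, v1, 160). refcount(pp1)=3>1 -> COPY to pp3. 4 ppages; refcounts: pp0:3 pp1:2 pp2:3 pp3:1
Op 4: fork(P1) -> P3. 4 ppages; refcounts: pp0:4 pp1:2 pp2:4 pp3:2
Op 5: write(P1, v2, 145). refcount(pp2)=4>1 -> COPY to pp4. 5 ppages; refcounts: pp0:4 pp1:2 pp2:3 pp3:2 pp4:1
Op 6: write(P0, v2, 189). refcount(pp2)=3>1 -> COPY to pp5. 6 ppages; refcounts: pp0:4 pp1:2 pp2:2 pp3:2 pp4:1 pp5:1
Op 7: write(P3, v0, 118). refcount(pp0)=4>1 -> COPY to pp6. 7 ppages; refcounts: pp0:3 pp1:2 pp2:2 pp3:2 pp4:1 pp5:1 pp6:1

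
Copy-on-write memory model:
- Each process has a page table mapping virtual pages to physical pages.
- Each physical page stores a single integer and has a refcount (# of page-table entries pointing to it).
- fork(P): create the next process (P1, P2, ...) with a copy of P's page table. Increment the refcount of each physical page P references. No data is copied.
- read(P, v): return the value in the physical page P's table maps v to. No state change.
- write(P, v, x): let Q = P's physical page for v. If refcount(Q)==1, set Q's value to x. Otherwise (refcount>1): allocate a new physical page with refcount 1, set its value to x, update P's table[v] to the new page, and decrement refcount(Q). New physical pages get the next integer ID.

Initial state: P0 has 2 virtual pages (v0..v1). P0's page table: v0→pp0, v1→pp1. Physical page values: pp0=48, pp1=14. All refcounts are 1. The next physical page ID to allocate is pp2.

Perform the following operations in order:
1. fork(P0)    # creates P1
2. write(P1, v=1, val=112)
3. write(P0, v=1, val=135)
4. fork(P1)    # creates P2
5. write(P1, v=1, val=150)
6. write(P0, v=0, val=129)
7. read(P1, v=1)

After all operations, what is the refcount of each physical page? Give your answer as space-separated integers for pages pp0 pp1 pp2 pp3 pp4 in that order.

Answer: 2 1 1 1 1

Derivation:
Op 1: fork(P0) -> P1. 2 ppages; refcounts: pp0:2 pp1:2
Op 2: write(P1, v1, 112). refcount(pp1)=2>1 -> COPY to pp2. 3 ppages; refcounts: pp0:2 pp1:1 pp2:1
Op 3: write(P0, v1, 135). refcount(pp1)=1 -> write in place. 3 ppages; refcounts: pp0:2 pp1:1 pp2:1
Op 4: fork(P1) -> P2. 3 ppages; refcounts: pp0:3 pp1:1 pp2:2
Op 5: write(P1, v1, 150). refcount(pp2)=2>1 -> COPY to pp3. 4 ppages; refcounts: pp0:3 pp1:1 pp2:1 pp3:1
Op 6: write(P0, v0, 129). refcount(pp0)=3>1 -> COPY to pp4. 5 ppages; refcounts: pp0:2 pp1:1 pp2:1 pp3:1 pp4:1
Op 7: read(P1, v1) -> 150. No state change.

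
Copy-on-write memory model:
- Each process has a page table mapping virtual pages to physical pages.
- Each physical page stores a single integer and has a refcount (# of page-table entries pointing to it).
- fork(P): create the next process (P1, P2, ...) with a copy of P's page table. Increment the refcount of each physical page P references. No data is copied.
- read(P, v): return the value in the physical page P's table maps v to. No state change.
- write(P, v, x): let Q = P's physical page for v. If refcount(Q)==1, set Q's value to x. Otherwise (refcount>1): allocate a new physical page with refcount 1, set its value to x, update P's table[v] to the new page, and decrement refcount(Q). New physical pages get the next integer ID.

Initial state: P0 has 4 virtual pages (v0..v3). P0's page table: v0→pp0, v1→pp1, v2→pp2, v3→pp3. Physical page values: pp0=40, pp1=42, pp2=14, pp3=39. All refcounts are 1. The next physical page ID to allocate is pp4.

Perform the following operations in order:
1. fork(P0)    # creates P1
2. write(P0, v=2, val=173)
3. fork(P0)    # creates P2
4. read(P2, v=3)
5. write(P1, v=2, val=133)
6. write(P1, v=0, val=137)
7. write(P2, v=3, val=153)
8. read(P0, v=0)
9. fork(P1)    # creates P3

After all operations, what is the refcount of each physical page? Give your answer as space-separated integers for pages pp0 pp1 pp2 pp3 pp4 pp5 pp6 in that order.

Answer: 2 4 2 3 2 2 1

Derivation:
Op 1: fork(P0) -> P1. 4 ppages; refcounts: pp0:2 pp1:2 pp2:2 pp3:2
Op 2: write(P0, v2, 173). refcount(pp2)=2>1 -> COPY to pp4. 5 ppages; refcounts: pp0:2 pp1:2 pp2:1 pp3:2 pp4:1
Op 3: fork(P0) -> P2. 5 ppages; refcounts: pp0:3 pp1:3 pp2:1 pp3:3 pp4:2
Op 4: read(P2, v3) -> 39. No state change.
Op 5: write(P1, v2, 133). refcount(pp2)=1 -> write in place. 5 ppages; refcounts: pp0:3 pp1:3 pp2:1 pp3:3 pp4:2
Op 6: write(P1, v0, 137). refcount(pp0)=3>1 -> COPY to pp5. 6 ppages; refcounts: pp0:2 pp1:3 pp2:1 pp3:3 pp4:2 pp5:1
Op 7: write(P2, v3, 153). refcount(pp3)=3>1 -> COPY to pp6. 7 ppages; refcounts: pp0:2 pp1:3 pp2:1 pp3:2 pp4:2 pp5:1 pp6:1
Op 8: read(P0, v0) -> 40. No state change.
Op 9: fork(P1) -> P3. 7 ppages; refcounts: pp0:2 pp1:4 pp2:2 pp3:3 pp4:2 pp5:2 pp6:1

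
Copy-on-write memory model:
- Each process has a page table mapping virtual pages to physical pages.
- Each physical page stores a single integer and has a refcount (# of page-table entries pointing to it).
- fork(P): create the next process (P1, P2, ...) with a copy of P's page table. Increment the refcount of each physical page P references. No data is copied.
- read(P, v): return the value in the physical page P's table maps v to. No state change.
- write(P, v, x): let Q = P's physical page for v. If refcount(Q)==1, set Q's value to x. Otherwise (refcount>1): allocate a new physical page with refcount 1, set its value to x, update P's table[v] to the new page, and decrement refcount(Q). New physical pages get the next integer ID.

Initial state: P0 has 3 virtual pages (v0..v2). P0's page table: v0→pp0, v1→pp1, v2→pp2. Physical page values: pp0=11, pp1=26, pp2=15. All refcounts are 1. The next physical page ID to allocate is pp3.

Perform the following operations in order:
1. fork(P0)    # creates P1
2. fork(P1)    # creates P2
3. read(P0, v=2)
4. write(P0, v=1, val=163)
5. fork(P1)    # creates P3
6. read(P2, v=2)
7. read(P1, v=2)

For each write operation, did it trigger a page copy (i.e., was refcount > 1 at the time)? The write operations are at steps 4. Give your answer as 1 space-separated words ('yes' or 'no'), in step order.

Op 1: fork(P0) -> P1. 3 ppages; refcounts: pp0:2 pp1:2 pp2:2
Op 2: fork(P1) -> P2. 3 ppages; refcounts: pp0:3 pp1:3 pp2:3
Op 3: read(P0, v2) -> 15. No state change.
Op 4: write(P0, v1, 163). refcount(pp1)=3>1 -> COPY to pp3. 4 ppages; refcounts: pp0:3 pp1:2 pp2:3 pp3:1
Op 5: fork(P1) -> P3. 4 ppages; refcounts: pp0:4 pp1:3 pp2:4 pp3:1
Op 6: read(P2, v2) -> 15. No state change.
Op 7: read(P1, v2) -> 15. No state change.

yes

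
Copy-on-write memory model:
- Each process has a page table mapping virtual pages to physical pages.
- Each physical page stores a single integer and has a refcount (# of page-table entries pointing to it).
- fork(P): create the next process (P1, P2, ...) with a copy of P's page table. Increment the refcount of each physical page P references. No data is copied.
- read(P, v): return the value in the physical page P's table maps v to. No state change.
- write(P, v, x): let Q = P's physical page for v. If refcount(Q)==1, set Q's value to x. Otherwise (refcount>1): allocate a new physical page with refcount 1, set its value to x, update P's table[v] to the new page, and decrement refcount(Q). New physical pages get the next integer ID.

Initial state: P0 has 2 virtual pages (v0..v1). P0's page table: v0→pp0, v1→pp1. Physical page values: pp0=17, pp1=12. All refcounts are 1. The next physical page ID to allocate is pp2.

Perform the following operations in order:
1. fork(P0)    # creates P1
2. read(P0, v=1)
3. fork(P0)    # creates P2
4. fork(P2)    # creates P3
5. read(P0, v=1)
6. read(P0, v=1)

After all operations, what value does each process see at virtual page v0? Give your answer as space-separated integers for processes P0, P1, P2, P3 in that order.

Answer: 17 17 17 17

Derivation:
Op 1: fork(P0) -> P1. 2 ppages; refcounts: pp0:2 pp1:2
Op 2: read(P0, v1) -> 12. No state change.
Op 3: fork(P0) -> P2. 2 ppages; refcounts: pp0:3 pp1:3
Op 4: fork(P2) -> P3. 2 ppages; refcounts: pp0:4 pp1:4
Op 5: read(P0, v1) -> 12. No state change.
Op 6: read(P0, v1) -> 12. No state change.
P0: v0 -> pp0 = 17
P1: v0 -> pp0 = 17
P2: v0 -> pp0 = 17
P3: v0 -> pp0 = 17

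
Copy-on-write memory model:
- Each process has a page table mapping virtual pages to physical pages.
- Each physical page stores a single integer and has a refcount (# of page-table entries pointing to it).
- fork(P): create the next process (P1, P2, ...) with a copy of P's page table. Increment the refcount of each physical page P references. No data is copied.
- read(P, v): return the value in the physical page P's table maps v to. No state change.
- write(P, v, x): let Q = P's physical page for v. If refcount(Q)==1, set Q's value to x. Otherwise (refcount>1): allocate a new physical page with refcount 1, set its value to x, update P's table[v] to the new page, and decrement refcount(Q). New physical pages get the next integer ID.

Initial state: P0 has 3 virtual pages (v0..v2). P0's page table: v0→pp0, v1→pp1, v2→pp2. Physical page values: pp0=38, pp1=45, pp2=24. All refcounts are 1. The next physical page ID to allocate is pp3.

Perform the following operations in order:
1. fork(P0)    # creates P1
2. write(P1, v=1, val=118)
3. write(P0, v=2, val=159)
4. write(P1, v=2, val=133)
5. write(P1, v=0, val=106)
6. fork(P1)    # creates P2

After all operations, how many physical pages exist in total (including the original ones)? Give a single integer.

Answer: 6

Derivation:
Op 1: fork(P0) -> P1. 3 ppages; refcounts: pp0:2 pp1:2 pp2:2
Op 2: write(P1, v1, 118). refcount(pp1)=2>1 -> COPY to pp3. 4 ppages; refcounts: pp0:2 pp1:1 pp2:2 pp3:1
Op 3: write(P0, v2, 159). refcount(pp2)=2>1 -> COPY to pp4. 5 ppages; refcounts: pp0:2 pp1:1 pp2:1 pp3:1 pp4:1
Op 4: write(P1, v2, 133). refcount(pp2)=1 -> write in place. 5 ppages; refcounts: pp0:2 pp1:1 pp2:1 pp3:1 pp4:1
Op 5: write(P1, v0, 106). refcount(pp0)=2>1 -> COPY to pp5. 6 ppages; refcounts: pp0:1 pp1:1 pp2:1 pp3:1 pp4:1 pp5:1
Op 6: fork(P1) -> P2. 6 ppages; refcounts: pp0:1 pp1:1 pp2:2 pp3:2 pp4:1 pp5:2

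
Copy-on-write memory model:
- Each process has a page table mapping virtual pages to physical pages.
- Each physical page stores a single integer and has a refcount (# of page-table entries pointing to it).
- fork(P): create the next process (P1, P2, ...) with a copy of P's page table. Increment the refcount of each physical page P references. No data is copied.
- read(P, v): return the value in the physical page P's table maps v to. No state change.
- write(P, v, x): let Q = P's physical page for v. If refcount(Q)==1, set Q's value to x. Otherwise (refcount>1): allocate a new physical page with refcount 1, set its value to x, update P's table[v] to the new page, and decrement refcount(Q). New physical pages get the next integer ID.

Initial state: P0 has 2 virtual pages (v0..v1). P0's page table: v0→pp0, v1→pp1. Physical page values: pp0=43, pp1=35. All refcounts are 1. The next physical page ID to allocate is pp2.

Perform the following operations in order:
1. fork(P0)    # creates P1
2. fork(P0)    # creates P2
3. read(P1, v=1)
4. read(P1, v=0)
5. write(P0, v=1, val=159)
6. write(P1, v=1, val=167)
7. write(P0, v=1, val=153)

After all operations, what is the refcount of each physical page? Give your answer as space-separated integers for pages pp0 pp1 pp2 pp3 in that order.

Answer: 3 1 1 1

Derivation:
Op 1: fork(P0) -> P1. 2 ppages; refcounts: pp0:2 pp1:2
Op 2: fork(P0) -> P2. 2 ppages; refcounts: pp0:3 pp1:3
Op 3: read(P1, v1) -> 35. No state change.
Op 4: read(P1, v0) -> 43. No state change.
Op 5: write(P0, v1, 159). refcount(pp1)=3>1 -> COPY to pp2. 3 ppages; refcounts: pp0:3 pp1:2 pp2:1
Op 6: write(P1, v1, 167). refcount(pp1)=2>1 -> COPY to pp3. 4 ppages; refcounts: pp0:3 pp1:1 pp2:1 pp3:1
Op 7: write(P0, v1, 153). refcount(pp2)=1 -> write in place. 4 ppages; refcounts: pp0:3 pp1:1 pp2:1 pp3:1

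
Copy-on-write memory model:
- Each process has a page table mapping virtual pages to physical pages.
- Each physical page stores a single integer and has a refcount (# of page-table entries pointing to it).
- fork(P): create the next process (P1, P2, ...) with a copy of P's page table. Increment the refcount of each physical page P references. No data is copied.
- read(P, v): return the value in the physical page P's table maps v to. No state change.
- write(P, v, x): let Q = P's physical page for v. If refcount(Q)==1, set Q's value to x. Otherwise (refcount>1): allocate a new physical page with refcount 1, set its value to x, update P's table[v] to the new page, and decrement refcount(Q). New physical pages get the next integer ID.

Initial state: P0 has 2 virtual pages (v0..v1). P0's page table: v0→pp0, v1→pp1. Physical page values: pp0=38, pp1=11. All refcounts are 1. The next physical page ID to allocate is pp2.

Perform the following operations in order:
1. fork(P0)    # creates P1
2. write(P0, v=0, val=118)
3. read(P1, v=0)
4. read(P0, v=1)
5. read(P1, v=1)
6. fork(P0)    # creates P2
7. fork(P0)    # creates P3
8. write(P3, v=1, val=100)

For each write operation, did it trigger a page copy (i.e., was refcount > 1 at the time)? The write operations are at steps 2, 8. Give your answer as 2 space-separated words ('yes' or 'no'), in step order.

Op 1: fork(P0) -> P1. 2 ppages; refcounts: pp0:2 pp1:2
Op 2: write(P0, v0, 118). refcount(pp0)=2>1 -> COPY to pp2. 3 ppages; refcounts: pp0:1 pp1:2 pp2:1
Op 3: read(P1, v0) -> 38. No state change.
Op 4: read(P0, v1) -> 11. No state change.
Op 5: read(P1, v1) -> 11. No state change.
Op 6: fork(P0) -> P2. 3 ppages; refcounts: pp0:1 pp1:3 pp2:2
Op 7: fork(P0) -> P3. 3 ppages; refcounts: pp0:1 pp1:4 pp2:3
Op 8: write(P3, v1, 100). refcount(pp1)=4>1 -> COPY to pp3. 4 ppages; refcounts: pp0:1 pp1:3 pp2:3 pp3:1

yes yes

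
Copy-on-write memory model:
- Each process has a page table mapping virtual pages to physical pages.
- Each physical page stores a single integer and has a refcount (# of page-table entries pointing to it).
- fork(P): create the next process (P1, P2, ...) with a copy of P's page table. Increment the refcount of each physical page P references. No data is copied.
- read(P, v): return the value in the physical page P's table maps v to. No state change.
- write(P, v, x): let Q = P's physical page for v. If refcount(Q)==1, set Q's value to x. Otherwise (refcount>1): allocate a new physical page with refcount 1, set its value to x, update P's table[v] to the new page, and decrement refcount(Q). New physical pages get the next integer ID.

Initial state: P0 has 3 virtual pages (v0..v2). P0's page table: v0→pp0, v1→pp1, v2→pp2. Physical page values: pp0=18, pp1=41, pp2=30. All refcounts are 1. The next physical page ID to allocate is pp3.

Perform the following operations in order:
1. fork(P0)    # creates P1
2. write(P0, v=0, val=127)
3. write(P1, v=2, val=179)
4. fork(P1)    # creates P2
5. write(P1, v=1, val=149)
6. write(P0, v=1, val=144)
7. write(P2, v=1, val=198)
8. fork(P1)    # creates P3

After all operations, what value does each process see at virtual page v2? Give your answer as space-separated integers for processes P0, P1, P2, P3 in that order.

Answer: 30 179 179 179

Derivation:
Op 1: fork(P0) -> P1. 3 ppages; refcounts: pp0:2 pp1:2 pp2:2
Op 2: write(P0, v0, 127). refcount(pp0)=2>1 -> COPY to pp3. 4 ppages; refcounts: pp0:1 pp1:2 pp2:2 pp3:1
Op 3: write(P1, v2, 179). refcount(pp2)=2>1 -> COPY to pp4. 5 ppages; refcounts: pp0:1 pp1:2 pp2:1 pp3:1 pp4:1
Op 4: fork(P1) -> P2. 5 ppages; refcounts: pp0:2 pp1:3 pp2:1 pp3:1 pp4:2
Op 5: write(P1, v1, 149). refcount(pp1)=3>1 -> COPY to pp5. 6 ppages; refcounts: pp0:2 pp1:2 pp2:1 pp3:1 pp4:2 pp5:1
Op 6: write(P0, v1, 144). refcount(pp1)=2>1 -> COPY to pp6. 7 ppages; refcounts: pp0:2 pp1:1 pp2:1 pp3:1 pp4:2 pp5:1 pp6:1
Op 7: write(P2, v1, 198). refcount(pp1)=1 -> write in place. 7 ppages; refcounts: pp0:2 pp1:1 pp2:1 pp3:1 pp4:2 pp5:1 pp6:1
Op 8: fork(P1) -> P3. 7 ppages; refcounts: pp0:3 pp1:1 pp2:1 pp3:1 pp4:3 pp5:2 pp6:1
P0: v2 -> pp2 = 30
P1: v2 -> pp4 = 179
P2: v2 -> pp4 = 179
P3: v2 -> pp4 = 179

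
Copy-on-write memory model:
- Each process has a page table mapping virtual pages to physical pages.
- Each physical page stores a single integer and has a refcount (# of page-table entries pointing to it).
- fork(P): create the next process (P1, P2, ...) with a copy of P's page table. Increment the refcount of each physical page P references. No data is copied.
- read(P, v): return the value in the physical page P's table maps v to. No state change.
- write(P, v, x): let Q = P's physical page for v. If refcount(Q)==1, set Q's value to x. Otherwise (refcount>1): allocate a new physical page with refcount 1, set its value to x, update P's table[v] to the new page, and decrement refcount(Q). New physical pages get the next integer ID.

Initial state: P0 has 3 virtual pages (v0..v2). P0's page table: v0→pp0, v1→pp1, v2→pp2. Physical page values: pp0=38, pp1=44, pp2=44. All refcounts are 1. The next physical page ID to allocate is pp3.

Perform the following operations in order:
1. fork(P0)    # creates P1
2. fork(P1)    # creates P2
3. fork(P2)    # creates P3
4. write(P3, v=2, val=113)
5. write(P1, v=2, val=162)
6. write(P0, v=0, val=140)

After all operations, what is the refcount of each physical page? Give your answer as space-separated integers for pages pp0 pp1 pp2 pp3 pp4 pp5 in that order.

Op 1: fork(P0) -> P1. 3 ppages; refcounts: pp0:2 pp1:2 pp2:2
Op 2: fork(P1) -> P2. 3 ppages; refcounts: pp0:3 pp1:3 pp2:3
Op 3: fork(P2) -> P3. 3 ppages; refcounts: pp0:4 pp1:4 pp2:4
Op 4: write(P3, v2, 113). refcount(pp2)=4>1 -> COPY to pp3. 4 ppages; refcounts: pp0:4 pp1:4 pp2:3 pp3:1
Op 5: write(P1, v2, 162). refcount(pp2)=3>1 -> COPY to pp4. 5 ppages; refcounts: pp0:4 pp1:4 pp2:2 pp3:1 pp4:1
Op 6: write(P0, v0, 140). refcount(pp0)=4>1 -> COPY to pp5. 6 ppages; refcounts: pp0:3 pp1:4 pp2:2 pp3:1 pp4:1 pp5:1

Answer: 3 4 2 1 1 1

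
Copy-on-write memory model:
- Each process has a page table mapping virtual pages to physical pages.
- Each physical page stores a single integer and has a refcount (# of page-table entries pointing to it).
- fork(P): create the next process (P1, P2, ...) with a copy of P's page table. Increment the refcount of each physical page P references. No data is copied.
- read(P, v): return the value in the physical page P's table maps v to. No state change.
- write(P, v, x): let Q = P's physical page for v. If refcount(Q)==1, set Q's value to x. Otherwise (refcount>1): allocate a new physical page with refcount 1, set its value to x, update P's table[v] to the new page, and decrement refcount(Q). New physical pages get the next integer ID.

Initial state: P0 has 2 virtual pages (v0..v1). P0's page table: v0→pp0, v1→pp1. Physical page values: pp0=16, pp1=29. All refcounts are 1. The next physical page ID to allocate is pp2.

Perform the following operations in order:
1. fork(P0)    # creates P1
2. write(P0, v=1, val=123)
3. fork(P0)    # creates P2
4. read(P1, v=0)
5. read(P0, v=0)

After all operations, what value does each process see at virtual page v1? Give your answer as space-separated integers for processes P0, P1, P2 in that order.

Answer: 123 29 123

Derivation:
Op 1: fork(P0) -> P1. 2 ppages; refcounts: pp0:2 pp1:2
Op 2: write(P0, v1, 123). refcount(pp1)=2>1 -> COPY to pp2. 3 ppages; refcounts: pp0:2 pp1:1 pp2:1
Op 3: fork(P0) -> P2. 3 ppages; refcounts: pp0:3 pp1:1 pp2:2
Op 4: read(P1, v0) -> 16. No state change.
Op 5: read(P0, v0) -> 16. No state change.
P0: v1 -> pp2 = 123
P1: v1 -> pp1 = 29
P2: v1 -> pp2 = 123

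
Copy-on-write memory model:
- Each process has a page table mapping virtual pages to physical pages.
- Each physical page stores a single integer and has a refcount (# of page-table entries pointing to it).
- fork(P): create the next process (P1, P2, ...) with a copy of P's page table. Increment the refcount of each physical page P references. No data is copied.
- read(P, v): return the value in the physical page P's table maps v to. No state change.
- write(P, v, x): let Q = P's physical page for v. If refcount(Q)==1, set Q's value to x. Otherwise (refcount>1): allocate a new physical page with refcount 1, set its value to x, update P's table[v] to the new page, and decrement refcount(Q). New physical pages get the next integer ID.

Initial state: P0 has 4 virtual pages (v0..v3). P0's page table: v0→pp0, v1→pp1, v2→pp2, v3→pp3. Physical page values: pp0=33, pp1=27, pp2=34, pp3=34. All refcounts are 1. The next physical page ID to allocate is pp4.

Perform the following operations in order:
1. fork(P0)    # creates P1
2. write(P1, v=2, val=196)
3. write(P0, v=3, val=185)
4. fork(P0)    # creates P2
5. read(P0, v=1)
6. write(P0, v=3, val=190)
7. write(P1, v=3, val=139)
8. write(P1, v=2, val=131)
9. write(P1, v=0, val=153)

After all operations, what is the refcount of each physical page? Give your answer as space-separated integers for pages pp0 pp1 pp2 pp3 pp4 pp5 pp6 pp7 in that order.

Answer: 2 3 2 1 1 1 1 1

Derivation:
Op 1: fork(P0) -> P1. 4 ppages; refcounts: pp0:2 pp1:2 pp2:2 pp3:2
Op 2: write(P1, v2, 196). refcount(pp2)=2>1 -> COPY to pp4. 5 ppages; refcounts: pp0:2 pp1:2 pp2:1 pp3:2 pp4:1
Op 3: write(P0, v3, 185). refcount(pp3)=2>1 -> COPY to pp5. 6 ppages; refcounts: pp0:2 pp1:2 pp2:1 pp3:1 pp4:1 pp5:1
Op 4: fork(P0) -> P2. 6 ppages; refcounts: pp0:3 pp1:3 pp2:2 pp3:1 pp4:1 pp5:2
Op 5: read(P0, v1) -> 27. No state change.
Op 6: write(P0, v3, 190). refcount(pp5)=2>1 -> COPY to pp6. 7 ppages; refcounts: pp0:3 pp1:3 pp2:2 pp3:1 pp4:1 pp5:1 pp6:1
Op 7: write(P1, v3, 139). refcount(pp3)=1 -> write in place. 7 ppages; refcounts: pp0:3 pp1:3 pp2:2 pp3:1 pp4:1 pp5:1 pp6:1
Op 8: write(P1, v2, 131). refcount(pp4)=1 -> write in place. 7 ppages; refcounts: pp0:3 pp1:3 pp2:2 pp3:1 pp4:1 pp5:1 pp6:1
Op 9: write(P1, v0, 153). refcount(pp0)=3>1 -> COPY to pp7. 8 ppages; refcounts: pp0:2 pp1:3 pp2:2 pp3:1 pp4:1 pp5:1 pp6:1 pp7:1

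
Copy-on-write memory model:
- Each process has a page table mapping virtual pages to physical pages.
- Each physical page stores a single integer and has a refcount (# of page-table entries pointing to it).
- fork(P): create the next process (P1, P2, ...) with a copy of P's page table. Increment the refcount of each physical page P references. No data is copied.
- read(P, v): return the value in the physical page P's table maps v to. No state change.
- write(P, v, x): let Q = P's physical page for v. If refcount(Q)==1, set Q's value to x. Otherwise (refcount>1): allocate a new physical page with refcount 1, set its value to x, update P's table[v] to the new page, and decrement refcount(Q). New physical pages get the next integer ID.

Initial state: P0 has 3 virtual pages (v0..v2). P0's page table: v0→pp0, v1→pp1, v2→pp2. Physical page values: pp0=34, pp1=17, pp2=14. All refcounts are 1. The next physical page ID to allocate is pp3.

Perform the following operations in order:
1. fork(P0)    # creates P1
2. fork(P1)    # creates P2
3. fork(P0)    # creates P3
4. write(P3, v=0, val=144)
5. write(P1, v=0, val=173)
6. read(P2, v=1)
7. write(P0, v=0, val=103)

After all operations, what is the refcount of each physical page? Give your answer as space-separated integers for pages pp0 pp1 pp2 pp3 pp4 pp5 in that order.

Op 1: fork(P0) -> P1. 3 ppages; refcounts: pp0:2 pp1:2 pp2:2
Op 2: fork(P1) -> P2. 3 ppages; refcounts: pp0:3 pp1:3 pp2:3
Op 3: fork(P0) -> P3. 3 ppages; refcounts: pp0:4 pp1:4 pp2:4
Op 4: write(P3, v0, 144). refcount(pp0)=4>1 -> COPY to pp3. 4 ppages; refcounts: pp0:3 pp1:4 pp2:4 pp3:1
Op 5: write(P1, v0, 173). refcount(pp0)=3>1 -> COPY to pp4. 5 ppages; refcounts: pp0:2 pp1:4 pp2:4 pp3:1 pp4:1
Op 6: read(P2, v1) -> 17. No state change.
Op 7: write(P0, v0, 103). refcount(pp0)=2>1 -> COPY to pp5. 6 ppages; refcounts: pp0:1 pp1:4 pp2:4 pp3:1 pp4:1 pp5:1

Answer: 1 4 4 1 1 1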